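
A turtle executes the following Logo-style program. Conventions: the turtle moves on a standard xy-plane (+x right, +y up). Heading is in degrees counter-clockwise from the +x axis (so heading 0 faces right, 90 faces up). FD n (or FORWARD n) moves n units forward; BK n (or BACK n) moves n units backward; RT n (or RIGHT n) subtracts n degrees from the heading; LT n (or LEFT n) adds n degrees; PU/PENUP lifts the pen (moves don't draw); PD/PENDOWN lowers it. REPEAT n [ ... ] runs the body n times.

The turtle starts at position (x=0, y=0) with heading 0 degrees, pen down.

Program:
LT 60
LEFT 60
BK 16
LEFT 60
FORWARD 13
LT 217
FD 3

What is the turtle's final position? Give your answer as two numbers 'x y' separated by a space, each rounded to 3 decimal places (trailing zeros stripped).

Answer: -2.604 -12.051

Derivation:
Executing turtle program step by step:
Start: pos=(0,0), heading=0, pen down
LT 60: heading 0 -> 60
LT 60: heading 60 -> 120
BK 16: (0,0) -> (8,-13.856) [heading=120, draw]
LT 60: heading 120 -> 180
FD 13: (8,-13.856) -> (-5,-13.856) [heading=180, draw]
LT 217: heading 180 -> 37
FD 3: (-5,-13.856) -> (-2.604,-12.051) [heading=37, draw]
Final: pos=(-2.604,-12.051), heading=37, 3 segment(s) drawn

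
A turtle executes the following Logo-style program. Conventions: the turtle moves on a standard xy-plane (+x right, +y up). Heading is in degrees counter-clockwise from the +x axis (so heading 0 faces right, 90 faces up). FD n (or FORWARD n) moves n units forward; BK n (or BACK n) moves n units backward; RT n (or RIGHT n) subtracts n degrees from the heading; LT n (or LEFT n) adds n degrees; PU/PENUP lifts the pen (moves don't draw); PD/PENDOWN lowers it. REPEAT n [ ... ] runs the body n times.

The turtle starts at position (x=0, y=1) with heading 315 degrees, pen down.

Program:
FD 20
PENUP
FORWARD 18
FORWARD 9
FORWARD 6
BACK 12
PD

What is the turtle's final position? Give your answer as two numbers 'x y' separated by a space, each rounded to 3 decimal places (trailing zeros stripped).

Answer: 28.991 -27.991

Derivation:
Executing turtle program step by step:
Start: pos=(0,1), heading=315, pen down
FD 20: (0,1) -> (14.142,-13.142) [heading=315, draw]
PU: pen up
FD 18: (14.142,-13.142) -> (26.87,-25.87) [heading=315, move]
FD 9: (26.87,-25.87) -> (33.234,-32.234) [heading=315, move]
FD 6: (33.234,-32.234) -> (37.477,-36.477) [heading=315, move]
BK 12: (37.477,-36.477) -> (28.991,-27.991) [heading=315, move]
PD: pen down
Final: pos=(28.991,-27.991), heading=315, 1 segment(s) drawn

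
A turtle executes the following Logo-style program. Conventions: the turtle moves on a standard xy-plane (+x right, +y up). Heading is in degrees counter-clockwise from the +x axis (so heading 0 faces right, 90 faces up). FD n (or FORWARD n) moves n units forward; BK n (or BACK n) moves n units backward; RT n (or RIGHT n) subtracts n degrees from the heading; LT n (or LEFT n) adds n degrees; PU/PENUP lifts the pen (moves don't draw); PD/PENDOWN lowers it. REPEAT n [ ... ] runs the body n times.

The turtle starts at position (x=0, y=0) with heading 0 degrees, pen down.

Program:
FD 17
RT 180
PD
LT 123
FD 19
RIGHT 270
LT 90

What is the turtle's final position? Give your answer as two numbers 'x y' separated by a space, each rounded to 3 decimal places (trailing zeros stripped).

Answer: 27.348 -15.935

Derivation:
Executing turtle program step by step:
Start: pos=(0,0), heading=0, pen down
FD 17: (0,0) -> (17,0) [heading=0, draw]
RT 180: heading 0 -> 180
PD: pen down
LT 123: heading 180 -> 303
FD 19: (17,0) -> (27.348,-15.935) [heading=303, draw]
RT 270: heading 303 -> 33
LT 90: heading 33 -> 123
Final: pos=(27.348,-15.935), heading=123, 2 segment(s) drawn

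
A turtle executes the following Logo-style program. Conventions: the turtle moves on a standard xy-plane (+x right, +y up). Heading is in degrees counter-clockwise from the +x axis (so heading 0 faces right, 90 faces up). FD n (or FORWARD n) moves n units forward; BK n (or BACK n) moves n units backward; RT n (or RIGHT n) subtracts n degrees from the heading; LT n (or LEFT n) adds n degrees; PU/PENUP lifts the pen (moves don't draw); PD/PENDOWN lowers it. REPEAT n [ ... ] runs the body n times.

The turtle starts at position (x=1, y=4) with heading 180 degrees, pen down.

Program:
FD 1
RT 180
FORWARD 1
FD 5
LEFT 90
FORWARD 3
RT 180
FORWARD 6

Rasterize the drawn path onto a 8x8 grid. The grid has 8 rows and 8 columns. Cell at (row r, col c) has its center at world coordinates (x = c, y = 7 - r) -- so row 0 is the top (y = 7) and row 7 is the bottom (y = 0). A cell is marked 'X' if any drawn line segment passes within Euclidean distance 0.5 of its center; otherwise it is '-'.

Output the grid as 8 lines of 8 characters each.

Answer: ------X-
------X-
------X-
XXXXXXX-
------X-
------X-
------X-
--------

Derivation:
Segment 0: (1,4) -> (0,4)
Segment 1: (0,4) -> (1,4)
Segment 2: (1,4) -> (6,4)
Segment 3: (6,4) -> (6,7)
Segment 4: (6,7) -> (6,1)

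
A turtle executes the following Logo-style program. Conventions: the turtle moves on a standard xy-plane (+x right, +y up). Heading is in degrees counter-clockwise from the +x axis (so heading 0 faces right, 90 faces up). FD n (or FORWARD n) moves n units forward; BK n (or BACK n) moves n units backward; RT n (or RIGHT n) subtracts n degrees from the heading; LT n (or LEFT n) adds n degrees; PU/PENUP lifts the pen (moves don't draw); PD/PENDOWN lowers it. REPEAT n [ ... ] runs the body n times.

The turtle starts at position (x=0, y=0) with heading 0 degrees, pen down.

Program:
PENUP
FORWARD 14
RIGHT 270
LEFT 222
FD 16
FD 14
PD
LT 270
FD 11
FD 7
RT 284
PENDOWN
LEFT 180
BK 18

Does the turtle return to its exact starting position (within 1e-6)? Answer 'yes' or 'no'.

Executing turtle program step by step:
Start: pos=(0,0), heading=0, pen down
PU: pen up
FD 14: (0,0) -> (14,0) [heading=0, move]
RT 270: heading 0 -> 90
LT 222: heading 90 -> 312
FD 16: (14,0) -> (24.706,-11.89) [heading=312, move]
FD 14: (24.706,-11.89) -> (34.074,-22.294) [heading=312, move]
PD: pen down
LT 270: heading 312 -> 222
FD 11: (34.074,-22.294) -> (25.899,-29.655) [heading=222, draw]
FD 7: (25.899,-29.655) -> (20.697,-34.339) [heading=222, draw]
RT 284: heading 222 -> 298
PD: pen down
LT 180: heading 298 -> 118
BK 18: (20.697,-34.339) -> (29.148,-50.232) [heading=118, draw]
Final: pos=(29.148,-50.232), heading=118, 3 segment(s) drawn

Start position: (0, 0)
Final position: (29.148, -50.232)
Distance = 58.076; >= 1e-6 -> NOT closed

Answer: no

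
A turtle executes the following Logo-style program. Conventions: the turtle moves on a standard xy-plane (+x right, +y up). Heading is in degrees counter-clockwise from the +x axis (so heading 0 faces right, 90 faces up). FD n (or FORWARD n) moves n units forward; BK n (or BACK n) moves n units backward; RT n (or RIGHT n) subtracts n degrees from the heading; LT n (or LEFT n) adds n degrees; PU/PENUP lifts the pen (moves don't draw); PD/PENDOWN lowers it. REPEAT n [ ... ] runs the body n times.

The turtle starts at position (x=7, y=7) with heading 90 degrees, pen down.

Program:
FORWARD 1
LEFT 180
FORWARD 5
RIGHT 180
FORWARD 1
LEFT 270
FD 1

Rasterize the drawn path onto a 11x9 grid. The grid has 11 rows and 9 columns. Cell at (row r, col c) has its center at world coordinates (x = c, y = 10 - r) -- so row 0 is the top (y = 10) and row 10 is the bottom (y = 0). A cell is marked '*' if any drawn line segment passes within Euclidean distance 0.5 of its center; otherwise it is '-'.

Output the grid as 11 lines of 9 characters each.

Answer: ---------
---------
-------*-
-------*-
-------*-
-------*-
-------**
-------*-
---------
---------
---------

Derivation:
Segment 0: (7,7) -> (7,8)
Segment 1: (7,8) -> (7,3)
Segment 2: (7,3) -> (7,4)
Segment 3: (7,4) -> (8,4)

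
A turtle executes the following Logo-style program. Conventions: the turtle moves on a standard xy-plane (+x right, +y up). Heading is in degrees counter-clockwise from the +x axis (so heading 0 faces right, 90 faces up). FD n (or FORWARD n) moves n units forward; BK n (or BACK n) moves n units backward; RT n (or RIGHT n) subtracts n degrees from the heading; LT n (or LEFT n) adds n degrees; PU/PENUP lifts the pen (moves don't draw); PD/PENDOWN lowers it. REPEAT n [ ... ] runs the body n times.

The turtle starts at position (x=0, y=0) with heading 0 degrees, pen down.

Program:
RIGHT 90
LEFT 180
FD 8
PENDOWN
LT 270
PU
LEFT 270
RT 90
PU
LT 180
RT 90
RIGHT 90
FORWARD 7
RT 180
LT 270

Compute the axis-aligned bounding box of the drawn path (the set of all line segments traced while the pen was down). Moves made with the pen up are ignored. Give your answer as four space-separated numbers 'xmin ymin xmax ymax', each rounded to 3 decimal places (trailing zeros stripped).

Answer: 0 0 0 8

Derivation:
Executing turtle program step by step:
Start: pos=(0,0), heading=0, pen down
RT 90: heading 0 -> 270
LT 180: heading 270 -> 90
FD 8: (0,0) -> (0,8) [heading=90, draw]
PD: pen down
LT 270: heading 90 -> 0
PU: pen up
LT 270: heading 0 -> 270
RT 90: heading 270 -> 180
PU: pen up
LT 180: heading 180 -> 0
RT 90: heading 0 -> 270
RT 90: heading 270 -> 180
FD 7: (0,8) -> (-7,8) [heading=180, move]
RT 180: heading 180 -> 0
LT 270: heading 0 -> 270
Final: pos=(-7,8), heading=270, 1 segment(s) drawn

Segment endpoints: x in {0, 0}, y in {0, 8}
xmin=0, ymin=0, xmax=0, ymax=8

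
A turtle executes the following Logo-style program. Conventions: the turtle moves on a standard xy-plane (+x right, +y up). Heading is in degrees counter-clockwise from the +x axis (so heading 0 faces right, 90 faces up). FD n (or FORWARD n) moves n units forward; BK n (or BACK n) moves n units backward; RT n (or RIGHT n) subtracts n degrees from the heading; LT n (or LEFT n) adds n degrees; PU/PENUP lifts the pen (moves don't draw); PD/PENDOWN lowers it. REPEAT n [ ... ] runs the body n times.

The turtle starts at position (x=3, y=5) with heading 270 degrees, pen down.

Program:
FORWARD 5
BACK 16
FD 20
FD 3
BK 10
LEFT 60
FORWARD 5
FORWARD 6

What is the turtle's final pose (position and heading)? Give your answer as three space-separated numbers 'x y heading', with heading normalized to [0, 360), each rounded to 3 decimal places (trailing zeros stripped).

Executing turtle program step by step:
Start: pos=(3,5), heading=270, pen down
FD 5: (3,5) -> (3,0) [heading=270, draw]
BK 16: (3,0) -> (3,16) [heading=270, draw]
FD 20: (3,16) -> (3,-4) [heading=270, draw]
FD 3: (3,-4) -> (3,-7) [heading=270, draw]
BK 10: (3,-7) -> (3,3) [heading=270, draw]
LT 60: heading 270 -> 330
FD 5: (3,3) -> (7.33,0.5) [heading=330, draw]
FD 6: (7.33,0.5) -> (12.526,-2.5) [heading=330, draw]
Final: pos=(12.526,-2.5), heading=330, 7 segment(s) drawn

Answer: 12.526 -2.5 330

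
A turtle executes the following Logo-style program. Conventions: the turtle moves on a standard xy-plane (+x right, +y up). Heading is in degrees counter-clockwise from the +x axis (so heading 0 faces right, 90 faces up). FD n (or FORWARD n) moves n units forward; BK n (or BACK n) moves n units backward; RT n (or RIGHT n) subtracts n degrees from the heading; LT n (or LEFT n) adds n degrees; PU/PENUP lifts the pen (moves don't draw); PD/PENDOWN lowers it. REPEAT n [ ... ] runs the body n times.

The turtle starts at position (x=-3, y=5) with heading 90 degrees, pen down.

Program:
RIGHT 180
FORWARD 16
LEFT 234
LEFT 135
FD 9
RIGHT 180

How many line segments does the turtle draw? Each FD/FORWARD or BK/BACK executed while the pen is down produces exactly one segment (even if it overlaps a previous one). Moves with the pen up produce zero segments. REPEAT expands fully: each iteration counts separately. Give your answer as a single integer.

Answer: 2

Derivation:
Executing turtle program step by step:
Start: pos=(-3,5), heading=90, pen down
RT 180: heading 90 -> 270
FD 16: (-3,5) -> (-3,-11) [heading=270, draw]
LT 234: heading 270 -> 144
LT 135: heading 144 -> 279
FD 9: (-3,-11) -> (-1.592,-19.889) [heading=279, draw]
RT 180: heading 279 -> 99
Final: pos=(-1.592,-19.889), heading=99, 2 segment(s) drawn
Segments drawn: 2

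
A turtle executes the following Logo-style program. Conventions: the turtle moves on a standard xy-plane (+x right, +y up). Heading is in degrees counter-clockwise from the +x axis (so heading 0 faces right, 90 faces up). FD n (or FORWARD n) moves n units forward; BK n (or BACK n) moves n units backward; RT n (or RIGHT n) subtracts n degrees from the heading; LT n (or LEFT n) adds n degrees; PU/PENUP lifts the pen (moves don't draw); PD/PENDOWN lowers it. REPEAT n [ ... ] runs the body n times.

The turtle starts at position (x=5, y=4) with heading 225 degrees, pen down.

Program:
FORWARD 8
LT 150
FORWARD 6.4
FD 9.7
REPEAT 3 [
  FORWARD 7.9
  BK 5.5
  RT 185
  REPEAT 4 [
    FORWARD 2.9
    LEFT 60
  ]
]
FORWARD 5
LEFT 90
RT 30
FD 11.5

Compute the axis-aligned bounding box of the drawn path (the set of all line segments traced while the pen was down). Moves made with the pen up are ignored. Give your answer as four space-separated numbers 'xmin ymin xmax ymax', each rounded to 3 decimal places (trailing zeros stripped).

Answer: -0.657 -7.165 27.882 5.608

Derivation:
Executing turtle program step by step:
Start: pos=(5,4), heading=225, pen down
FD 8: (5,4) -> (-0.657,-1.657) [heading=225, draw]
LT 150: heading 225 -> 15
FD 6.4: (-0.657,-1.657) -> (5.525,0) [heading=15, draw]
FD 9.7: (5.525,0) -> (14.895,2.51) [heading=15, draw]
REPEAT 3 [
  -- iteration 1/3 --
  FD 7.9: (14.895,2.51) -> (22.525,4.555) [heading=15, draw]
  BK 5.5: (22.525,4.555) -> (17.213,3.131) [heading=15, draw]
  RT 185: heading 15 -> 190
  REPEAT 4 [
    -- iteration 1/4 --
    FD 2.9: (17.213,3.131) -> (14.357,2.628) [heading=190, draw]
    LT 60: heading 190 -> 250
    -- iteration 2/4 --
    FD 2.9: (14.357,2.628) -> (13.365,-0.097) [heading=250, draw]
    LT 60: heading 250 -> 310
    -- iteration 3/4 --
    FD 2.9: (13.365,-0.097) -> (15.229,-2.319) [heading=310, draw]
    LT 60: heading 310 -> 10
    -- iteration 4/4 --
    FD 2.9: (15.229,-2.319) -> (18.085,-1.815) [heading=10, draw]
    LT 60: heading 10 -> 70
  ]
  -- iteration 2/3 --
  FD 7.9: (18.085,-1.815) -> (20.787,5.608) [heading=70, draw]
  BK 5.5: (20.787,5.608) -> (18.906,0.44) [heading=70, draw]
  RT 185: heading 70 -> 245
  REPEAT 4 [
    -- iteration 1/4 --
    FD 2.9: (18.906,0.44) -> (17.68,-2.188) [heading=245, draw]
    LT 60: heading 245 -> 305
    -- iteration 2/4 --
    FD 2.9: (17.68,-2.188) -> (19.344,-4.564) [heading=305, draw]
    LT 60: heading 305 -> 5
    -- iteration 3/4 --
    FD 2.9: (19.344,-4.564) -> (22.233,-4.311) [heading=5, draw]
    LT 60: heading 5 -> 65
    -- iteration 4/4 --
    FD 2.9: (22.233,-4.311) -> (23.458,-1.683) [heading=65, draw]
    LT 60: heading 65 -> 125
  ]
  -- iteration 3/3 --
  FD 7.9: (23.458,-1.683) -> (18.927,4.788) [heading=125, draw]
  BK 5.5: (18.927,4.788) -> (22.082,0.283) [heading=125, draw]
  RT 185: heading 125 -> 300
  REPEAT 4 [
    -- iteration 1/4 --
    FD 2.9: (22.082,0.283) -> (23.532,-2.228) [heading=300, draw]
    LT 60: heading 300 -> 0
    -- iteration 2/4 --
    FD 2.9: (23.532,-2.228) -> (26.432,-2.228) [heading=0, draw]
    LT 60: heading 0 -> 60
    -- iteration 3/4 --
    FD 2.9: (26.432,-2.228) -> (27.882,0.283) [heading=60, draw]
    LT 60: heading 60 -> 120
    -- iteration 4/4 --
    FD 2.9: (27.882,0.283) -> (26.432,2.795) [heading=120, draw]
    LT 60: heading 120 -> 180
  ]
]
FD 5: (26.432,2.795) -> (21.432,2.795) [heading=180, draw]
LT 90: heading 180 -> 270
RT 30: heading 270 -> 240
FD 11.5: (21.432,2.795) -> (15.682,-7.165) [heading=240, draw]
Final: pos=(15.682,-7.165), heading=240, 23 segment(s) drawn

Segment endpoints: x in {-0.657, 5, 5.525, 13.365, 14.357, 14.895, 15.229, 15.682, 17.213, 17.68, 18.085, 18.906, 18.927, 19.344, 20.787, 21.432, 22.082, 22.233, 22.525, 23.458, 23.532, 26.432, 27.882}, y in {-7.165, -4.564, -4.311, -2.319, -2.228, -2.228, -2.188, -1.815, -1.683, -1.657, -0.097, 0, 0.283, 0.44, 2.51, 2.628, 2.795, 2.795, 3.131, 4, 4.555, 4.788, 5.608}
xmin=-0.657, ymin=-7.165, xmax=27.882, ymax=5.608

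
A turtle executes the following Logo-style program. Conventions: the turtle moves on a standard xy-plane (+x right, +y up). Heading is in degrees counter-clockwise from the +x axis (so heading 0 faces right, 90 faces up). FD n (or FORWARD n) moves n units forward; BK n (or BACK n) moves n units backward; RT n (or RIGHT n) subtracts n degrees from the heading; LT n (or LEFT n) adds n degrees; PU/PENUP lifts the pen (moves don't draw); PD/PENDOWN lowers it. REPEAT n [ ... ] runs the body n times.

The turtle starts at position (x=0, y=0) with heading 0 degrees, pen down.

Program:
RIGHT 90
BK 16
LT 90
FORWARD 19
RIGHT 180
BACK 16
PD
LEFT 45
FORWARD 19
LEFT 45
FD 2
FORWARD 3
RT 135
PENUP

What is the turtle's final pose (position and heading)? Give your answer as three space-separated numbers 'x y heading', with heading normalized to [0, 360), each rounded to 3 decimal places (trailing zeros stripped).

Executing turtle program step by step:
Start: pos=(0,0), heading=0, pen down
RT 90: heading 0 -> 270
BK 16: (0,0) -> (0,16) [heading=270, draw]
LT 90: heading 270 -> 0
FD 19: (0,16) -> (19,16) [heading=0, draw]
RT 180: heading 0 -> 180
BK 16: (19,16) -> (35,16) [heading=180, draw]
PD: pen down
LT 45: heading 180 -> 225
FD 19: (35,16) -> (21.565,2.565) [heading=225, draw]
LT 45: heading 225 -> 270
FD 2: (21.565,2.565) -> (21.565,0.565) [heading=270, draw]
FD 3: (21.565,0.565) -> (21.565,-2.435) [heading=270, draw]
RT 135: heading 270 -> 135
PU: pen up
Final: pos=(21.565,-2.435), heading=135, 6 segment(s) drawn

Answer: 21.565 -2.435 135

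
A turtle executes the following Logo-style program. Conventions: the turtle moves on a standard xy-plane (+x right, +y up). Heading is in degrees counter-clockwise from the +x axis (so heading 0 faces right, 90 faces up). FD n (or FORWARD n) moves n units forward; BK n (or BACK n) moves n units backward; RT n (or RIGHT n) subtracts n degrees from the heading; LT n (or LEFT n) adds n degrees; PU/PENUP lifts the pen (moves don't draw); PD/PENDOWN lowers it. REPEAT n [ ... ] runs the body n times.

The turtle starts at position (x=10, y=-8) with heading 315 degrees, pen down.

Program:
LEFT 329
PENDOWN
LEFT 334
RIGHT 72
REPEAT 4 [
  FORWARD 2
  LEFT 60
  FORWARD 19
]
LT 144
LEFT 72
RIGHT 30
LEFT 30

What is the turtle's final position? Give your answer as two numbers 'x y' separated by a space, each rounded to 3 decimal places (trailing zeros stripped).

Answer: 40.426 -24.83

Derivation:
Executing turtle program step by step:
Start: pos=(10,-8), heading=315, pen down
LT 329: heading 315 -> 284
PD: pen down
LT 334: heading 284 -> 258
RT 72: heading 258 -> 186
REPEAT 4 [
  -- iteration 1/4 --
  FD 2: (10,-8) -> (8.011,-8.209) [heading=186, draw]
  LT 60: heading 186 -> 246
  FD 19: (8.011,-8.209) -> (0.283,-25.566) [heading=246, draw]
  -- iteration 2/4 --
  FD 2: (0.283,-25.566) -> (-0.531,-27.394) [heading=246, draw]
  LT 60: heading 246 -> 306
  FD 19: (-0.531,-27.394) -> (10.637,-42.765) [heading=306, draw]
  -- iteration 3/4 --
  FD 2: (10.637,-42.765) -> (11.813,-44.383) [heading=306, draw]
  LT 60: heading 306 -> 6
  FD 19: (11.813,-44.383) -> (30.709,-42.397) [heading=6, draw]
  -- iteration 4/4 --
  FD 2: (30.709,-42.397) -> (32.698,-42.188) [heading=6, draw]
  LT 60: heading 6 -> 66
  FD 19: (32.698,-42.188) -> (40.426,-24.83) [heading=66, draw]
]
LT 144: heading 66 -> 210
LT 72: heading 210 -> 282
RT 30: heading 282 -> 252
LT 30: heading 252 -> 282
Final: pos=(40.426,-24.83), heading=282, 8 segment(s) drawn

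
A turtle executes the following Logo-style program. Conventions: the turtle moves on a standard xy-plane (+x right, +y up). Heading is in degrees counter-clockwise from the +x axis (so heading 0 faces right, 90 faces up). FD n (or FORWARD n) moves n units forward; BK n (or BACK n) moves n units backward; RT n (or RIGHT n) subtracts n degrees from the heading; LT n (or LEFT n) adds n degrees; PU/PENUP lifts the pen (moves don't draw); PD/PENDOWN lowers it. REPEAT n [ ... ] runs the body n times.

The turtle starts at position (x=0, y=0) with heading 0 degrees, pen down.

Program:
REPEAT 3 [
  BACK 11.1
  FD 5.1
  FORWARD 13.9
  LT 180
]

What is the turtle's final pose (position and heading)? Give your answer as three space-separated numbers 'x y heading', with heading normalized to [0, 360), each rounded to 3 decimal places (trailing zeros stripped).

Executing turtle program step by step:
Start: pos=(0,0), heading=0, pen down
REPEAT 3 [
  -- iteration 1/3 --
  BK 11.1: (0,0) -> (-11.1,0) [heading=0, draw]
  FD 5.1: (-11.1,0) -> (-6,0) [heading=0, draw]
  FD 13.9: (-6,0) -> (7.9,0) [heading=0, draw]
  LT 180: heading 0 -> 180
  -- iteration 2/3 --
  BK 11.1: (7.9,0) -> (19,0) [heading=180, draw]
  FD 5.1: (19,0) -> (13.9,0) [heading=180, draw]
  FD 13.9: (13.9,0) -> (0,0) [heading=180, draw]
  LT 180: heading 180 -> 0
  -- iteration 3/3 --
  BK 11.1: (0,0) -> (-11.1,0) [heading=0, draw]
  FD 5.1: (-11.1,0) -> (-6,0) [heading=0, draw]
  FD 13.9: (-6,0) -> (7.9,0) [heading=0, draw]
  LT 180: heading 0 -> 180
]
Final: pos=(7.9,0), heading=180, 9 segment(s) drawn

Answer: 7.9 0 180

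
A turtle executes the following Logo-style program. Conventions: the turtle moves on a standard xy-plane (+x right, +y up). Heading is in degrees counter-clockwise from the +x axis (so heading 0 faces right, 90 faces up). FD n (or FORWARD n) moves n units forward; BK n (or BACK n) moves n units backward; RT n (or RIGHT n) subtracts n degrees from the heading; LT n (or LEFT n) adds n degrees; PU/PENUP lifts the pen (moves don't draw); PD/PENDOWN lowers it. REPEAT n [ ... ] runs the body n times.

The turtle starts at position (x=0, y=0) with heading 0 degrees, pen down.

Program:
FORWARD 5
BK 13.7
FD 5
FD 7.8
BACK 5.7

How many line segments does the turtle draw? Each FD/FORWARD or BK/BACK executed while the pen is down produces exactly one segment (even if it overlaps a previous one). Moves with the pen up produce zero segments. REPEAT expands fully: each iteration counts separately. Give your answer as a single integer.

Answer: 5

Derivation:
Executing turtle program step by step:
Start: pos=(0,0), heading=0, pen down
FD 5: (0,0) -> (5,0) [heading=0, draw]
BK 13.7: (5,0) -> (-8.7,0) [heading=0, draw]
FD 5: (-8.7,0) -> (-3.7,0) [heading=0, draw]
FD 7.8: (-3.7,0) -> (4.1,0) [heading=0, draw]
BK 5.7: (4.1,0) -> (-1.6,0) [heading=0, draw]
Final: pos=(-1.6,0), heading=0, 5 segment(s) drawn
Segments drawn: 5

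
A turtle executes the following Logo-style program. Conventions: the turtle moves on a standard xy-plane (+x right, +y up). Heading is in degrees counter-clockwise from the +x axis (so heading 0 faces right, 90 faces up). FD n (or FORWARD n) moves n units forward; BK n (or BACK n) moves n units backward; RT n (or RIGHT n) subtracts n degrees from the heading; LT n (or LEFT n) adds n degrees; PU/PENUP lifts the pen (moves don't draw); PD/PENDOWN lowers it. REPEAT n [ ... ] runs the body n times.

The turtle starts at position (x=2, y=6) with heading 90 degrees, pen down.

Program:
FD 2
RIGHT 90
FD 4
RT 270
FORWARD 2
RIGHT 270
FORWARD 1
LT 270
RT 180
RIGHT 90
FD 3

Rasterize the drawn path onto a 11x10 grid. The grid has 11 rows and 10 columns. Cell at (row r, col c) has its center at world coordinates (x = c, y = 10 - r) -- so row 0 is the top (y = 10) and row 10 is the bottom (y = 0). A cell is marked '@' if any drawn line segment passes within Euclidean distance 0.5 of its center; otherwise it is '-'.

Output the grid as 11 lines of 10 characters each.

Segment 0: (2,6) -> (2,8)
Segment 1: (2,8) -> (6,8)
Segment 2: (6,8) -> (6,10)
Segment 3: (6,10) -> (5,10)
Segment 4: (5,10) -> (2,10)

Answer: --@@@@@---
------@---
--@@@@@---
--@-------
--@-------
----------
----------
----------
----------
----------
----------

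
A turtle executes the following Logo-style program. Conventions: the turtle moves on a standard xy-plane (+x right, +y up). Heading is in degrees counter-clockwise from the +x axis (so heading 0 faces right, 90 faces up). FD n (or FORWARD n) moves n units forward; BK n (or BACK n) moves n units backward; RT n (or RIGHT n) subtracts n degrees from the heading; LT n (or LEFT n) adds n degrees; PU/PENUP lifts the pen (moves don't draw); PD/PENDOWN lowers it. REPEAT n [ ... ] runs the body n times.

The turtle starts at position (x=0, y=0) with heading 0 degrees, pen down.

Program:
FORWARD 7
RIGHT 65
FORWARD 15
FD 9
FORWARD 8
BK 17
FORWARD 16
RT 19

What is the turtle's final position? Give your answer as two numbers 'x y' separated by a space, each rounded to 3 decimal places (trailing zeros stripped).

Executing turtle program step by step:
Start: pos=(0,0), heading=0, pen down
FD 7: (0,0) -> (7,0) [heading=0, draw]
RT 65: heading 0 -> 295
FD 15: (7,0) -> (13.339,-13.595) [heading=295, draw]
FD 9: (13.339,-13.595) -> (17.143,-21.751) [heading=295, draw]
FD 8: (17.143,-21.751) -> (20.524,-29.002) [heading=295, draw]
BK 17: (20.524,-29.002) -> (13.339,-13.595) [heading=295, draw]
FD 16: (13.339,-13.595) -> (20.101,-28.096) [heading=295, draw]
RT 19: heading 295 -> 276
Final: pos=(20.101,-28.096), heading=276, 6 segment(s) drawn

Answer: 20.101 -28.096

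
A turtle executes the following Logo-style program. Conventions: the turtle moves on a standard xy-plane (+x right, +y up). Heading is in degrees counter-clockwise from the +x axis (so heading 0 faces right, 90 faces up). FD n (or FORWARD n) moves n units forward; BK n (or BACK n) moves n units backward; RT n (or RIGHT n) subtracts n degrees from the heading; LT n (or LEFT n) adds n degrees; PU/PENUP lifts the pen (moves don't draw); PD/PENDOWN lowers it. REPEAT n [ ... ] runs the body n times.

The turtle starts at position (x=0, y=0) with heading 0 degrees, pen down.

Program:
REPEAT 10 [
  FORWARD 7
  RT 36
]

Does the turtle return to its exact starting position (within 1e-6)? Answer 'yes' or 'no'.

Answer: yes

Derivation:
Executing turtle program step by step:
Start: pos=(0,0), heading=0, pen down
REPEAT 10 [
  -- iteration 1/10 --
  FD 7: (0,0) -> (7,0) [heading=0, draw]
  RT 36: heading 0 -> 324
  -- iteration 2/10 --
  FD 7: (7,0) -> (12.663,-4.114) [heading=324, draw]
  RT 36: heading 324 -> 288
  -- iteration 3/10 --
  FD 7: (12.663,-4.114) -> (14.826,-10.772) [heading=288, draw]
  RT 36: heading 288 -> 252
  -- iteration 4/10 --
  FD 7: (14.826,-10.772) -> (12.663,-17.429) [heading=252, draw]
  RT 36: heading 252 -> 216
  -- iteration 5/10 --
  FD 7: (12.663,-17.429) -> (7,-21.544) [heading=216, draw]
  RT 36: heading 216 -> 180
  -- iteration 6/10 --
  FD 7: (7,-21.544) -> (0,-21.544) [heading=180, draw]
  RT 36: heading 180 -> 144
  -- iteration 7/10 --
  FD 7: (0,-21.544) -> (-5.663,-17.429) [heading=144, draw]
  RT 36: heading 144 -> 108
  -- iteration 8/10 --
  FD 7: (-5.663,-17.429) -> (-7.826,-10.772) [heading=108, draw]
  RT 36: heading 108 -> 72
  -- iteration 9/10 --
  FD 7: (-7.826,-10.772) -> (-5.663,-4.114) [heading=72, draw]
  RT 36: heading 72 -> 36
  -- iteration 10/10 --
  FD 7: (-5.663,-4.114) -> (0,0) [heading=36, draw]
  RT 36: heading 36 -> 0
]
Final: pos=(0,0), heading=0, 10 segment(s) drawn

Start position: (0, 0)
Final position: (0, 0)
Distance = 0; < 1e-6 -> CLOSED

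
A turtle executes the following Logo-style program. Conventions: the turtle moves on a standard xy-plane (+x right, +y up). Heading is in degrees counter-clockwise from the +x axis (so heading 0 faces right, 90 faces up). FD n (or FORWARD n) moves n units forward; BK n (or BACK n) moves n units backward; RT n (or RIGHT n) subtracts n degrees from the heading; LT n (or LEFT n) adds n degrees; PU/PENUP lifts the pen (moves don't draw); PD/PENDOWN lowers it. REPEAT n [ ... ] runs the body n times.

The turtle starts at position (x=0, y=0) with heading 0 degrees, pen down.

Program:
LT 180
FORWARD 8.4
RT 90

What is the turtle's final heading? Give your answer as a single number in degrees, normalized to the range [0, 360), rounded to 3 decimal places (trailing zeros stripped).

Answer: 90

Derivation:
Executing turtle program step by step:
Start: pos=(0,0), heading=0, pen down
LT 180: heading 0 -> 180
FD 8.4: (0,0) -> (-8.4,0) [heading=180, draw]
RT 90: heading 180 -> 90
Final: pos=(-8.4,0), heading=90, 1 segment(s) drawn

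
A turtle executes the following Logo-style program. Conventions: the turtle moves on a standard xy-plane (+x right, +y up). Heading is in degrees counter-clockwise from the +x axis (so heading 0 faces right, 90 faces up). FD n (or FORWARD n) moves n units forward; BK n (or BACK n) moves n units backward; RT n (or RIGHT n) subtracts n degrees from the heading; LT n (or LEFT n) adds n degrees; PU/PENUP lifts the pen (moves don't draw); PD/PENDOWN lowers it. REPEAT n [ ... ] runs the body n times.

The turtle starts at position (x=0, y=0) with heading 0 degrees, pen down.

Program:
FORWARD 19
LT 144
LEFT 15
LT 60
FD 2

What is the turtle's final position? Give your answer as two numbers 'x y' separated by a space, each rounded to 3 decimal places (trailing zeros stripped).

Answer: 17.446 -1.259

Derivation:
Executing turtle program step by step:
Start: pos=(0,0), heading=0, pen down
FD 19: (0,0) -> (19,0) [heading=0, draw]
LT 144: heading 0 -> 144
LT 15: heading 144 -> 159
LT 60: heading 159 -> 219
FD 2: (19,0) -> (17.446,-1.259) [heading=219, draw]
Final: pos=(17.446,-1.259), heading=219, 2 segment(s) drawn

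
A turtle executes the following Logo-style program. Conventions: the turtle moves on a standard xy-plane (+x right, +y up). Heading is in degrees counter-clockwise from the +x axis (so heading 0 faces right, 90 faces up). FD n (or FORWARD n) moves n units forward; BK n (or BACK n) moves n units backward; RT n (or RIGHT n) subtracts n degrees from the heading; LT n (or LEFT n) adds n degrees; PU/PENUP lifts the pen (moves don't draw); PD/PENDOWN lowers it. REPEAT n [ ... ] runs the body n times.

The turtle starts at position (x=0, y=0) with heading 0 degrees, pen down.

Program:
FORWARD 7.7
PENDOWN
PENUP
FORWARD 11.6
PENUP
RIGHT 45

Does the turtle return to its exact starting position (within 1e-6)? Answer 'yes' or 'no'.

Answer: no

Derivation:
Executing turtle program step by step:
Start: pos=(0,0), heading=0, pen down
FD 7.7: (0,0) -> (7.7,0) [heading=0, draw]
PD: pen down
PU: pen up
FD 11.6: (7.7,0) -> (19.3,0) [heading=0, move]
PU: pen up
RT 45: heading 0 -> 315
Final: pos=(19.3,0), heading=315, 1 segment(s) drawn

Start position: (0, 0)
Final position: (19.3, 0)
Distance = 19.3; >= 1e-6 -> NOT closed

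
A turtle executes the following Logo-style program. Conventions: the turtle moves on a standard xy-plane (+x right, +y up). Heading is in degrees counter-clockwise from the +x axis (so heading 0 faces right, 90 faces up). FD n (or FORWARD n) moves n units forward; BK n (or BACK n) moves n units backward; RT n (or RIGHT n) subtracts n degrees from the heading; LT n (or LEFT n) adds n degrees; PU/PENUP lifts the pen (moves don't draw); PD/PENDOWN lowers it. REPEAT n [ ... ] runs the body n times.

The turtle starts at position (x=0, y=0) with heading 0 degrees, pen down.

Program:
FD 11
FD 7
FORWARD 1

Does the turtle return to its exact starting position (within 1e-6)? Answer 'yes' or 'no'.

Executing turtle program step by step:
Start: pos=(0,0), heading=0, pen down
FD 11: (0,0) -> (11,0) [heading=0, draw]
FD 7: (11,0) -> (18,0) [heading=0, draw]
FD 1: (18,0) -> (19,0) [heading=0, draw]
Final: pos=(19,0), heading=0, 3 segment(s) drawn

Start position: (0, 0)
Final position: (19, 0)
Distance = 19; >= 1e-6 -> NOT closed

Answer: no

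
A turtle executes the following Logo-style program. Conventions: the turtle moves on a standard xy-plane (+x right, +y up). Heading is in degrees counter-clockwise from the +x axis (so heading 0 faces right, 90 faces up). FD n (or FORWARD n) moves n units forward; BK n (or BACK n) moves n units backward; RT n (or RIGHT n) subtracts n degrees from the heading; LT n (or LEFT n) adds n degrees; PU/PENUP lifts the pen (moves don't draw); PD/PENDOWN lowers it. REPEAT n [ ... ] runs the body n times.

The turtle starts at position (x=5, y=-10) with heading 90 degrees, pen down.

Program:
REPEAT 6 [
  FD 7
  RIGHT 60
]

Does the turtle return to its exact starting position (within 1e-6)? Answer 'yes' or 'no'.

Answer: yes

Derivation:
Executing turtle program step by step:
Start: pos=(5,-10), heading=90, pen down
REPEAT 6 [
  -- iteration 1/6 --
  FD 7: (5,-10) -> (5,-3) [heading=90, draw]
  RT 60: heading 90 -> 30
  -- iteration 2/6 --
  FD 7: (5,-3) -> (11.062,0.5) [heading=30, draw]
  RT 60: heading 30 -> 330
  -- iteration 3/6 --
  FD 7: (11.062,0.5) -> (17.124,-3) [heading=330, draw]
  RT 60: heading 330 -> 270
  -- iteration 4/6 --
  FD 7: (17.124,-3) -> (17.124,-10) [heading=270, draw]
  RT 60: heading 270 -> 210
  -- iteration 5/6 --
  FD 7: (17.124,-10) -> (11.062,-13.5) [heading=210, draw]
  RT 60: heading 210 -> 150
  -- iteration 6/6 --
  FD 7: (11.062,-13.5) -> (5,-10) [heading=150, draw]
  RT 60: heading 150 -> 90
]
Final: pos=(5,-10), heading=90, 6 segment(s) drawn

Start position: (5, -10)
Final position: (5, -10)
Distance = 0; < 1e-6 -> CLOSED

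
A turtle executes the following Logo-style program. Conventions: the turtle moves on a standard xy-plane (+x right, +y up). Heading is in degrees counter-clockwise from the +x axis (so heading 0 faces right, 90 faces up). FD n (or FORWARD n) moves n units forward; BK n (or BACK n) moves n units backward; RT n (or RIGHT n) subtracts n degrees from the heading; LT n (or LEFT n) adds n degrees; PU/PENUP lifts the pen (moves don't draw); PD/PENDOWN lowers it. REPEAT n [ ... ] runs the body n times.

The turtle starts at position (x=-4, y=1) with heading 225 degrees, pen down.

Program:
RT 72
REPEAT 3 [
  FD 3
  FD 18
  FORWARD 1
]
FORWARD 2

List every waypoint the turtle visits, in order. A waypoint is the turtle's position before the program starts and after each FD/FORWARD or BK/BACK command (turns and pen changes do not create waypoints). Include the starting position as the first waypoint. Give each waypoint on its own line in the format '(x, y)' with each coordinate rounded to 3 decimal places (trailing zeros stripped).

Answer: (-4, 1)
(-6.673, 2.362)
(-22.711, 10.534)
(-23.602, 10.988)
(-26.275, 12.35)
(-42.313, 20.522)
(-43.204, 20.976)
(-45.877, 22.338)
(-61.915, 30.509)
(-62.806, 30.963)
(-64.588, 31.871)

Derivation:
Executing turtle program step by step:
Start: pos=(-4,1), heading=225, pen down
RT 72: heading 225 -> 153
REPEAT 3 [
  -- iteration 1/3 --
  FD 3: (-4,1) -> (-6.673,2.362) [heading=153, draw]
  FD 18: (-6.673,2.362) -> (-22.711,10.534) [heading=153, draw]
  FD 1: (-22.711,10.534) -> (-23.602,10.988) [heading=153, draw]
  -- iteration 2/3 --
  FD 3: (-23.602,10.988) -> (-26.275,12.35) [heading=153, draw]
  FD 18: (-26.275,12.35) -> (-42.313,20.522) [heading=153, draw]
  FD 1: (-42.313,20.522) -> (-43.204,20.976) [heading=153, draw]
  -- iteration 3/3 --
  FD 3: (-43.204,20.976) -> (-45.877,22.338) [heading=153, draw]
  FD 18: (-45.877,22.338) -> (-61.915,30.509) [heading=153, draw]
  FD 1: (-61.915,30.509) -> (-62.806,30.963) [heading=153, draw]
]
FD 2: (-62.806,30.963) -> (-64.588,31.871) [heading=153, draw]
Final: pos=(-64.588,31.871), heading=153, 10 segment(s) drawn
Waypoints (11 total):
(-4, 1)
(-6.673, 2.362)
(-22.711, 10.534)
(-23.602, 10.988)
(-26.275, 12.35)
(-42.313, 20.522)
(-43.204, 20.976)
(-45.877, 22.338)
(-61.915, 30.509)
(-62.806, 30.963)
(-64.588, 31.871)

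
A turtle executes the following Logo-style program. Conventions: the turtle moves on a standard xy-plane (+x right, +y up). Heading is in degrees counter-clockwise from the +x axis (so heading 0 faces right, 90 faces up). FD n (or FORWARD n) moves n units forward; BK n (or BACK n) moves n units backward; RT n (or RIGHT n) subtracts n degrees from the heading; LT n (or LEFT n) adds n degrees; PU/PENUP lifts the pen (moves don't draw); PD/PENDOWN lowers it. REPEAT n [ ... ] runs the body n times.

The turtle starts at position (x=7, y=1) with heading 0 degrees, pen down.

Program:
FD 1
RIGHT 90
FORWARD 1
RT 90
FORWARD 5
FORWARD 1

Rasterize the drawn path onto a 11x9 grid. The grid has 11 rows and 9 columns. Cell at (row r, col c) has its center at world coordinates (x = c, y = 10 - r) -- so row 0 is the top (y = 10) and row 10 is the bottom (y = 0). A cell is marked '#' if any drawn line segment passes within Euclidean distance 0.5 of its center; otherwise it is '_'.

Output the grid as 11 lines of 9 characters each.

Answer: _________
_________
_________
_________
_________
_________
_________
_________
_________
_______##
__#######

Derivation:
Segment 0: (7,1) -> (8,1)
Segment 1: (8,1) -> (8,0)
Segment 2: (8,0) -> (3,-0)
Segment 3: (3,-0) -> (2,-0)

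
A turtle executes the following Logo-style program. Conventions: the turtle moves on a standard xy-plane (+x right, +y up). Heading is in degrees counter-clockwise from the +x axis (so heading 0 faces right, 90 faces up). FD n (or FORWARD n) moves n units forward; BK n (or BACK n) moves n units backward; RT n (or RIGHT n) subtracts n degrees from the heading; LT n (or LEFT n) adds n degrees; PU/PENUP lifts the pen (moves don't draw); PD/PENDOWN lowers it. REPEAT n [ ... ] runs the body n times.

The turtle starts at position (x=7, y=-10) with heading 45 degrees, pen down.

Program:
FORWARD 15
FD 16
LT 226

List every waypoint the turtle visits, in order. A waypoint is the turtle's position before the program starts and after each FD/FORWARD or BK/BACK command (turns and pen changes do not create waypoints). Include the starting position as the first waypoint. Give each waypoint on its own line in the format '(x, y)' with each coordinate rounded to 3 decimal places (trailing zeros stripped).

Executing turtle program step by step:
Start: pos=(7,-10), heading=45, pen down
FD 15: (7,-10) -> (17.607,0.607) [heading=45, draw]
FD 16: (17.607,0.607) -> (28.92,11.92) [heading=45, draw]
LT 226: heading 45 -> 271
Final: pos=(28.92,11.92), heading=271, 2 segment(s) drawn
Waypoints (3 total):
(7, -10)
(17.607, 0.607)
(28.92, 11.92)

Answer: (7, -10)
(17.607, 0.607)
(28.92, 11.92)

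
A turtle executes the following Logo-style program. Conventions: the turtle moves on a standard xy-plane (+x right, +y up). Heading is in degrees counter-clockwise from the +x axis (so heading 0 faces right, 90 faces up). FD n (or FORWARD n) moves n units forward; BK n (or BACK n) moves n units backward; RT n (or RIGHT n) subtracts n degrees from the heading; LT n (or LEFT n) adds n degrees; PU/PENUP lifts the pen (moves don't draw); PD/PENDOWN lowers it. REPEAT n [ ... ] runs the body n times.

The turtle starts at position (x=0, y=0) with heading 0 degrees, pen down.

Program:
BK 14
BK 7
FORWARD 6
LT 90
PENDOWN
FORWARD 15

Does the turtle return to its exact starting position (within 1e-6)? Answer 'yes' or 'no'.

Executing turtle program step by step:
Start: pos=(0,0), heading=0, pen down
BK 14: (0,0) -> (-14,0) [heading=0, draw]
BK 7: (-14,0) -> (-21,0) [heading=0, draw]
FD 6: (-21,0) -> (-15,0) [heading=0, draw]
LT 90: heading 0 -> 90
PD: pen down
FD 15: (-15,0) -> (-15,15) [heading=90, draw]
Final: pos=(-15,15), heading=90, 4 segment(s) drawn

Start position: (0, 0)
Final position: (-15, 15)
Distance = 21.213; >= 1e-6 -> NOT closed

Answer: no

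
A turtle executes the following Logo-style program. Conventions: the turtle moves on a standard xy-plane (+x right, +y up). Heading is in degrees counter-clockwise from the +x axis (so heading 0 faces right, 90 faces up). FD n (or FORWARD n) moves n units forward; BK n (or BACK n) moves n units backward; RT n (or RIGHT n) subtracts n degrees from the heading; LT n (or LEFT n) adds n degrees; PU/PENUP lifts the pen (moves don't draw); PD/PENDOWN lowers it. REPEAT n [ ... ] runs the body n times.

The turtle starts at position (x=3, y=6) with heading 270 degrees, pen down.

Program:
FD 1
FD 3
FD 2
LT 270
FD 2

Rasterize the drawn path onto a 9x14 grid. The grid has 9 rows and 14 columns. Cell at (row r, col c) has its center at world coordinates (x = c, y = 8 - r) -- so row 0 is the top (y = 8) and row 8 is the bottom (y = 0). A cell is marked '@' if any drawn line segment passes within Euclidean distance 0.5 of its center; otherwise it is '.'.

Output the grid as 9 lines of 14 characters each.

Segment 0: (3,6) -> (3,5)
Segment 1: (3,5) -> (3,2)
Segment 2: (3,2) -> (3,0)
Segment 3: (3,0) -> (1,0)

Answer: ..............
..............
...@..........
...@..........
...@..........
...@..........
...@..........
...@..........
.@@@..........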